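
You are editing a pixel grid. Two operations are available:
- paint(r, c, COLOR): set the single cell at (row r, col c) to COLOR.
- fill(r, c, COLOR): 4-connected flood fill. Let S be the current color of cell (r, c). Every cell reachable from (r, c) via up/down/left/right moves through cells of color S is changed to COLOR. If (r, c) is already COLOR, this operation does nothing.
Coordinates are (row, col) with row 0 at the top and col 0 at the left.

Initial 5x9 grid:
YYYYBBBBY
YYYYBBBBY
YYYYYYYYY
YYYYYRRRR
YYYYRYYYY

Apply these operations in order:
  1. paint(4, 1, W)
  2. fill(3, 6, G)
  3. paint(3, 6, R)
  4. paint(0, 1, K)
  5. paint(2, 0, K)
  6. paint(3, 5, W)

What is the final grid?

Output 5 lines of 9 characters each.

After op 1 paint(4,1,W):
YYYYBBBBY
YYYYBBBBY
YYYYYYYYY
YYYYYRRRR
YWYYRYYYY
After op 2 fill(3,6,G) [4 cells changed]:
YYYYBBBBY
YYYYBBBBY
YYYYYYYYY
YYYYYGGGG
YWYYRYYYY
After op 3 paint(3,6,R):
YYYYBBBBY
YYYYBBBBY
YYYYYYYYY
YYYYYGRGG
YWYYRYYYY
After op 4 paint(0,1,K):
YKYYBBBBY
YYYYBBBBY
YYYYYYYYY
YYYYYGRGG
YWYYRYYYY
After op 5 paint(2,0,K):
YKYYBBBBY
YYYYBBBBY
KYYYYYYYY
YYYYYGRGG
YWYYRYYYY
After op 6 paint(3,5,W):
YKYYBBBBY
YYYYBBBBY
KYYYYYYYY
YYYYYWRGG
YWYYRYYYY

Answer: YKYYBBBBY
YYYYBBBBY
KYYYYYYYY
YYYYYWRGG
YWYYRYYYY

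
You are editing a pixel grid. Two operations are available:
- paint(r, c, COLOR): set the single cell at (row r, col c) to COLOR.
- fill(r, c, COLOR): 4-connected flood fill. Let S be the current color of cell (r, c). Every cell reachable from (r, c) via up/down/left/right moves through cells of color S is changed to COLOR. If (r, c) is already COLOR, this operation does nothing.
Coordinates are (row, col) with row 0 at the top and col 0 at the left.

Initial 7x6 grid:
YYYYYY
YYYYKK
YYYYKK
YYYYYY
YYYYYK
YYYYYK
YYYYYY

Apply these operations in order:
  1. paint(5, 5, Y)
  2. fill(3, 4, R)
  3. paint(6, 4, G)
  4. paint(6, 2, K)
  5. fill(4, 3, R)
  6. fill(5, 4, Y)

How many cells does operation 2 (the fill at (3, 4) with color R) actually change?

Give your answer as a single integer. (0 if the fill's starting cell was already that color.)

After op 1 paint(5,5,Y):
YYYYYY
YYYYKK
YYYYKK
YYYYYY
YYYYYK
YYYYYY
YYYYYY
After op 2 fill(3,4,R) [37 cells changed]:
RRRRRR
RRRRKK
RRRRKK
RRRRRR
RRRRRK
RRRRRR
RRRRRR

Answer: 37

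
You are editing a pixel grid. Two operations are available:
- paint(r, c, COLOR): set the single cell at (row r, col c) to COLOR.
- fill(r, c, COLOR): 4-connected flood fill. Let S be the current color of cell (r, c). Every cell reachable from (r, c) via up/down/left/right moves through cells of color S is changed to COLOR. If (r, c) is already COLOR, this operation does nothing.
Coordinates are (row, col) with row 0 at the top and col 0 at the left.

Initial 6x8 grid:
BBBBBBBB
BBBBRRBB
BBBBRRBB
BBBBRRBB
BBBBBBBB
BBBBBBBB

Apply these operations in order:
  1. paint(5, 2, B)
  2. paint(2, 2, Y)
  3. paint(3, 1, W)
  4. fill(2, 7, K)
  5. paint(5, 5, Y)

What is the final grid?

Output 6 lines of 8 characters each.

Answer: KKKKKKKK
KKKKRRKK
KKYKRRKK
KWKKRRKK
KKKKKKKK
KKKKKYKK

Derivation:
After op 1 paint(5,2,B):
BBBBBBBB
BBBBRRBB
BBBBRRBB
BBBBRRBB
BBBBBBBB
BBBBBBBB
After op 2 paint(2,2,Y):
BBBBBBBB
BBBBRRBB
BBYBRRBB
BBBBRRBB
BBBBBBBB
BBBBBBBB
After op 3 paint(3,1,W):
BBBBBBBB
BBBBRRBB
BBYBRRBB
BWBBRRBB
BBBBBBBB
BBBBBBBB
After op 4 fill(2,7,K) [40 cells changed]:
KKKKKKKK
KKKKRRKK
KKYKRRKK
KWKKRRKK
KKKKKKKK
KKKKKKKK
After op 5 paint(5,5,Y):
KKKKKKKK
KKKKRRKK
KKYKRRKK
KWKKRRKK
KKKKKKKK
KKKKKYKK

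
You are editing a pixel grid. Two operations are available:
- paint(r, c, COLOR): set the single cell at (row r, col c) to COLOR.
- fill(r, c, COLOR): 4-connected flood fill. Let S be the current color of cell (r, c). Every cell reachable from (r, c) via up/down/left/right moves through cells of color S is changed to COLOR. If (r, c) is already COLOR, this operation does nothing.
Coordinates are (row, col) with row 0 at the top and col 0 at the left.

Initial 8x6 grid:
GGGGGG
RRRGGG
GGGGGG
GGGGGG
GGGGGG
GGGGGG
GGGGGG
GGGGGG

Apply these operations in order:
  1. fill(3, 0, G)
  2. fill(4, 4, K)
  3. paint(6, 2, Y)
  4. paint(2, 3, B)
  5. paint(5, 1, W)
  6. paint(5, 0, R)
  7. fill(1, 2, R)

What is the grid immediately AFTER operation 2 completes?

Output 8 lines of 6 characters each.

After op 1 fill(3,0,G) [0 cells changed]:
GGGGGG
RRRGGG
GGGGGG
GGGGGG
GGGGGG
GGGGGG
GGGGGG
GGGGGG
After op 2 fill(4,4,K) [45 cells changed]:
KKKKKK
RRRKKK
KKKKKK
KKKKKK
KKKKKK
KKKKKK
KKKKKK
KKKKKK

Answer: KKKKKK
RRRKKK
KKKKKK
KKKKKK
KKKKKK
KKKKKK
KKKKKK
KKKKKK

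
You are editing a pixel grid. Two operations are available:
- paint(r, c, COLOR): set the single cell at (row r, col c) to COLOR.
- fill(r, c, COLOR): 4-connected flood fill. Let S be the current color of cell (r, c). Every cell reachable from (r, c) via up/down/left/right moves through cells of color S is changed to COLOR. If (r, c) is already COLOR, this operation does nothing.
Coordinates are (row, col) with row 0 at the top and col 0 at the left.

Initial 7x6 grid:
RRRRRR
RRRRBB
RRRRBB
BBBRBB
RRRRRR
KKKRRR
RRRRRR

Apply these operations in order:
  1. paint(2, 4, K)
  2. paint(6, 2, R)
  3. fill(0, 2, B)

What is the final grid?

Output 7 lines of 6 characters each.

Answer: BBBBBB
BBBBBB
BBBBKB
BBBBBB
BBBBBB
KKKBBB
BBBBBB

Derivation:
After op 1 paint(2,4,K):
RRRRRR
RRRRBB
RRRRKB
BBBRBB
RRRRRR
KKKRRR
RRRRRR
After op 2 paint(6,2,R):
RRRRRR
RRRRBB
RRRRKB
BBBRBB
RRRRRR
KKKRRR
RRRRRR
After op 3 fill(0,2,B) [30 cells changed]:
BBBBBB
BBBBBB
BBBBKB
BBBBBB
BBBBBB
KKKBBB
BBBBBB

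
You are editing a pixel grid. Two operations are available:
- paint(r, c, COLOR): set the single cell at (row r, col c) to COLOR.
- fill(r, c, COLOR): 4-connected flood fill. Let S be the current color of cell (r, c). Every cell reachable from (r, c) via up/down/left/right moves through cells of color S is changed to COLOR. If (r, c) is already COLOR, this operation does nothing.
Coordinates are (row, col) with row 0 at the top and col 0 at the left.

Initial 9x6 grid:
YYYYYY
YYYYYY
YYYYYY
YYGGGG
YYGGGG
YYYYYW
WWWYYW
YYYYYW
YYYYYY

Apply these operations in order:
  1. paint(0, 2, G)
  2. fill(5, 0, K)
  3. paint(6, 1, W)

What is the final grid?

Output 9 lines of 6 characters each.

After op 1 paint(0,2,G):
YYGYYY
YYYYYY
YYYYYY
YYGGGG
YYGGGG
YYYYYW
WWWYYW
YYYYYW
YYYYYY
After op 2 fill(5,0,K) [39 cells changed]:
KKGKKK
KKKKKK
KKKKKK
KKGGGG
KKGGGG
KKKKKW
WWWKKW
KKKKKW
KKKKKK
After op 3 paint(6,1,W):
KKGKKK
KKKKKK
KKKKKK
KKGGGG
KKGGGG
KKKKKW
WWWKKW
KKKKKW
KKKKKK

Answer: KKGKKK
KKKKKK
KKKKKK
KKGGGG
KKGGGG
KKKKKW
WWWKKW
KKKKKW
KKKKKK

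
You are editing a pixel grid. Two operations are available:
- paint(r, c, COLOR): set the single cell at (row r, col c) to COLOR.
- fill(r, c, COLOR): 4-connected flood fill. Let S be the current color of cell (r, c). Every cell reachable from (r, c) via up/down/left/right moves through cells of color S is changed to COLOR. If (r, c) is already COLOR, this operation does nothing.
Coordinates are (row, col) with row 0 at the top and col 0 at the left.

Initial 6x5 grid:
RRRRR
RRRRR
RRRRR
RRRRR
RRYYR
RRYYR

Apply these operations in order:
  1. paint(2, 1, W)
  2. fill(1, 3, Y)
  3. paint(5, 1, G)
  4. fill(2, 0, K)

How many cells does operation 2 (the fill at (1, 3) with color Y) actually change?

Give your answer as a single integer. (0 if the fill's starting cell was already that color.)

After op 1 paint(2,1,W):
RRRRR
RRRRR
RWRRR
RRRRR
RRYYR
RRYYR
After op 2 fill(1,3,Y) [25 cells changed]:
YYYYY
YYYYY
YWYYY
YYYYY
YYYYY
YYYYY

Answer: 25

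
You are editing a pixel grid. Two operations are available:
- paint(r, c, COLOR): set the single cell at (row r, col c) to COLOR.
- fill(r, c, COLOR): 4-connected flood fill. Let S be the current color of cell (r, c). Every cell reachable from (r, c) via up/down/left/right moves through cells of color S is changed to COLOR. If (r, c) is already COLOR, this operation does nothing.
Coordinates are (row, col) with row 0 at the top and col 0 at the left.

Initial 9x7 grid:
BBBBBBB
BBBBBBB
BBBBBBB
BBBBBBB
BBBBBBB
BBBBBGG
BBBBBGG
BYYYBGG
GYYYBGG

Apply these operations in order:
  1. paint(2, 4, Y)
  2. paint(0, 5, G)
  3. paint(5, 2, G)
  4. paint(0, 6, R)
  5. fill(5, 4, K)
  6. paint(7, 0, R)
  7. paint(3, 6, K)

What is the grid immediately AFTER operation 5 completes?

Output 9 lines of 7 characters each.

Answer: KKKKKGR
KKKKKKK
KKKKYKK
KKKKKKK
KKKKKKK
KKGKKGG
KKKKKGG
KYYYKGG
GYYYKGG

Derivation:
After op 1 paint(2,4,Y):
BBBBBBB
BBBBBBB
BBBBYBB
BBBBBBB
BBBBBBB
BBBBBGG
BBBBBGG
BYYYBGG
GYYYBGG
After op 2 paint(0,5,G):
BBBBBGB
BBBBBBB
BBBBYBB
BBBBBBB
BBBBBBB
BBBBBGG
BBBBBGG
BYYYBGG
GYYYBGG
After op 3 paint(5,2,G):
BBBBBGB
BBBBBBB
BBBBYBB
BBBBBBB
BBBBBBB
BBGBBGG
BBBBBGG
BYYYBGG
GYYYBGG
After op 4 paint(0,6,R):
BBBBBGR
BBBBBBB
BBBBYBB
BBBBBBB
BBBBBBB
BBGBBGG
BBBBBGG
BYYYBGG
GYYYBGG
After op 5 fill(5,4,K) [44 cells changed]:
KKKKKGR
KKKKKKK
KKKKYKK
KKKKKKK
KKKKKKK
KKGKKGG
KKKKKGG
KYYYKGG
GYYYKGG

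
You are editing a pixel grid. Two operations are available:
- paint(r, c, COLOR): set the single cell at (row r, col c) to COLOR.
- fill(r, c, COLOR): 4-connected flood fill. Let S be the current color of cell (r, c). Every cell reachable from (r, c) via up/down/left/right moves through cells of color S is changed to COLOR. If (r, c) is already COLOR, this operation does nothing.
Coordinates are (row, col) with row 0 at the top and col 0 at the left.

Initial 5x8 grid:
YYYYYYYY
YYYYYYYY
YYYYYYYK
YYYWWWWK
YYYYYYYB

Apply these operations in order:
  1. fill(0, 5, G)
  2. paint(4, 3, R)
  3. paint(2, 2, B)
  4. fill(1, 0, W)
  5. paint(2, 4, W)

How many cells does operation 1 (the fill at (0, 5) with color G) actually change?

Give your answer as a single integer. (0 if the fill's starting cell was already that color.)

Answer: 33

Derivation:
After op 1 fill(0,5,G) [33 cells changed]:
GGGGGGGG
GGGGGGGG
GGGGGGGK
GGGWWWWK
GGGGGGGB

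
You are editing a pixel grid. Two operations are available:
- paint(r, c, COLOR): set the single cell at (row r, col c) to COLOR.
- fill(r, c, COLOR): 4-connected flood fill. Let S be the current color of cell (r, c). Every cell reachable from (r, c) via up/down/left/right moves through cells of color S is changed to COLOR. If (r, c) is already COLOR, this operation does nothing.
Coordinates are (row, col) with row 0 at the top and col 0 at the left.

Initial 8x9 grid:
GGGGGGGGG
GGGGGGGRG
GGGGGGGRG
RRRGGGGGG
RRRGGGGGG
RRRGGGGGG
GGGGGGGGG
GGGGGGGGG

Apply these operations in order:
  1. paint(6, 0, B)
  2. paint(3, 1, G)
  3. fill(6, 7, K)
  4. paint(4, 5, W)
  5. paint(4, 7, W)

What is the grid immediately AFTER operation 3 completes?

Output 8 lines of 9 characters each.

Answer: KKKKKKKKK
KKKKKKKRK
KKKKKKKRK
RKRKKKKKK
RRRKKKKKK
RRRKKKKKK
BKKKKKKKK
KKKKKKKKK

Derivation:
After op 1 paint(6,0,B):
GGGGGGGGG
GGGGGGGRG
GGGGGGGRG
RRRGGGGGG
RRRGGGGGG
RRRGGGGGG
BGGGGGGGG
GGGGGGGGG
After op 2 paint(3,1,G):
GGGGGGGGG
GGGGGGGRG
GGGGGGGRG
RGRGGGGGG
RRRGGGGGG
RRRGGGGGG
BGGGGGGGG
GGGGGGGGG
After op 3 fill(6,7,K) [61 cells changed]:
KKKKKKKKK
KKKKKKKRK
KKKKKKKRK
RKRKKKKKK
RRRKKKKKK
RRRKKKKKK
BKKKKKKKK
KKKKKKKKK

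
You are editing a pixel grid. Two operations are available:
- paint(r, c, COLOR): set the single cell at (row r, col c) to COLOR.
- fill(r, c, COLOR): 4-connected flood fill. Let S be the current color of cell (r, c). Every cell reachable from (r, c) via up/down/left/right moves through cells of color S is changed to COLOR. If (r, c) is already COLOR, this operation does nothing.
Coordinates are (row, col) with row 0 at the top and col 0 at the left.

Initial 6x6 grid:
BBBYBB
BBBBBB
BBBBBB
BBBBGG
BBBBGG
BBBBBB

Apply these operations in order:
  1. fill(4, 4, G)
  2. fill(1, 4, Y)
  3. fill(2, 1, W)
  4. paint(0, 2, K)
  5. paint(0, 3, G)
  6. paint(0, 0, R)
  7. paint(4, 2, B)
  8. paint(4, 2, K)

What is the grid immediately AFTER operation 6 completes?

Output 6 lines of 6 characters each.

After op 1 fill(4,4,G) [0 cells changed]:
BBBYBB
BBBBBB
BBBBBB
BBBBGG
BBBBGG
BBBBBB
After op 2 fill(1,4,Y) [31 cells changed]:
YYYYYY
YYYYYY
YYYYYY
YYYYGG
YYYYGG
YYYYYY
After op 3 fill(2,1,W) [32 cells changed]:
WWWWWW
WWWWWW
WWWWWW
WWWWGG
WWWWGG
WWWWWW
After op 4 paint(0,2,K):
WWKWWW
WWWWWW
WWWWWW
WWWWGG
WWWWGG
WWWWWW
After op 5 paint(0,3,G):
WWKGWW
WWWWWW
WWWWWW
WWWWGG
WWWWGG
WWWWWW
After op 6 paint(0,0,R):
RWKGWW
WWWWWW
WWWWWW
WWWWGG
WWWWGG
WWWWWW

Answer: RWKGWW
WWWWWW
WWWWWW
WWWWGG
WWWWGG
WWWWWW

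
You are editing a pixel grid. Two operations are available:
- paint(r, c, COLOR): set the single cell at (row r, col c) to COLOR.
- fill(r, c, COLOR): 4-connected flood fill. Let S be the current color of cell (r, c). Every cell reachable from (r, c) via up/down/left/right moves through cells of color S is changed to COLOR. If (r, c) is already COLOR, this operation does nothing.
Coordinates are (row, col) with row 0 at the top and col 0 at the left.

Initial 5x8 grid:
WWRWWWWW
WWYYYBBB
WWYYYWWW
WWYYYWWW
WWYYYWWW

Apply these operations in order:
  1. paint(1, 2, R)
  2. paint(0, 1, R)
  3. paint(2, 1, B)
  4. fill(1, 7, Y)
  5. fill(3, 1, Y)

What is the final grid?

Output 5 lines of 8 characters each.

Answer: YRRWWWWW
YYRYYYYY
YBYYYWWW
YYYYYWWW
YYYYYWWW

Derivation:
After op 1 paint(1,2,R):
WWRWWWWW
WWRYYBBB
WWYYYWWW
WWYYYWWW
WWYYYWWW
After op 2 paint(0,1,R):
WRRWWWWW
WWRYYBBB
WWYYYWWW
WWYYYWWW
WWYYYWWW
After op 3 paint(2,1,B):
WRRWWWWW
WWRYYBBB
WBYYYWWW
WWYYYWWW
WWYYYWWW
After op 4 fill(1,7,Y) [3 cells changed]:
WRRWWWWW
WWRYYYYY
WBYYYWWW
WWYYYWWW
WWYYYWWW
After op 5 fill(3,1,Y) [8 cells changed]:
YRRWWWWW
YYRYYYYY
YBYYYWWW
YYYYYWWW
YYYYYWWW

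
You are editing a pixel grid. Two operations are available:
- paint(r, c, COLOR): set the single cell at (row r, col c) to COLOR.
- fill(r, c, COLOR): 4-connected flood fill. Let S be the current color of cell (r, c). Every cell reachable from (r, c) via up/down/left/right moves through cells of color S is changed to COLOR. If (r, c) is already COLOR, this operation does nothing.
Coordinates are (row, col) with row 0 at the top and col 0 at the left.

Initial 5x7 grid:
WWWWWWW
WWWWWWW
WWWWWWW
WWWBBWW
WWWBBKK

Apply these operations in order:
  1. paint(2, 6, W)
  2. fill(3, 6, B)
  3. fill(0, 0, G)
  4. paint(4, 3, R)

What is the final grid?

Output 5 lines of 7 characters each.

Answer: GGGGGGG
GGGGGGG
GGGGGGG
GGGGGGG
GGGRGKK

Derivation:
After op 1 paint(2,6,W):
WWWWWWW
WWWWWWW
WWWWWWW
WWWBBWW
WWWBBKK
After op 2 fill(3,6,B) [29 cells changed]:
BBBBBBB
BBBBBBB
BBBBBBB
BBBBBBB
BBBBBKK
After op 3 fill(0,0,G) [33 cells changed]:
GGGGGGG
GGGGGGG
GGGGGGG
GGGGGGG
GGGGGKK
After op 4 paint(4,3,R):
GGGGGGG
GGGGGGG
GGGGGGG
GGGGGGG
GGGRGKK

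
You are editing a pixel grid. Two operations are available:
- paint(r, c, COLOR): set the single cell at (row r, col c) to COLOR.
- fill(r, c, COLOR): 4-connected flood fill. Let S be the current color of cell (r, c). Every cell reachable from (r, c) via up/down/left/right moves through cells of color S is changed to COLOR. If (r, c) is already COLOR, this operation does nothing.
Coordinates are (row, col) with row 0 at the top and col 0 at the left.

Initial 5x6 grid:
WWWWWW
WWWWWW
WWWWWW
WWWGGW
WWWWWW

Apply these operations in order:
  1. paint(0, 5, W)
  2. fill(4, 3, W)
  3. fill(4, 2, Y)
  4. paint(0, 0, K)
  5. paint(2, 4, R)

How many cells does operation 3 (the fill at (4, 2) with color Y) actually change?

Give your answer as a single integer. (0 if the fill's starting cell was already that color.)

After op 1 paint(0,5,W):
WWWWWW
WWWWWW
WWWWWW
WWWGGW
WWWWWW
After op 2 fill(4,3,W) [0 cells changed]:
WWWWWW
WWWWWW
WWWWWW
WWWGGW
WWWWWW
After op 3 fill(4,2,Y) [28 cells changed]:
YYYYYY
YYYYYY
YYYYYY
YYYGGY
YYYYYY

Answer: 28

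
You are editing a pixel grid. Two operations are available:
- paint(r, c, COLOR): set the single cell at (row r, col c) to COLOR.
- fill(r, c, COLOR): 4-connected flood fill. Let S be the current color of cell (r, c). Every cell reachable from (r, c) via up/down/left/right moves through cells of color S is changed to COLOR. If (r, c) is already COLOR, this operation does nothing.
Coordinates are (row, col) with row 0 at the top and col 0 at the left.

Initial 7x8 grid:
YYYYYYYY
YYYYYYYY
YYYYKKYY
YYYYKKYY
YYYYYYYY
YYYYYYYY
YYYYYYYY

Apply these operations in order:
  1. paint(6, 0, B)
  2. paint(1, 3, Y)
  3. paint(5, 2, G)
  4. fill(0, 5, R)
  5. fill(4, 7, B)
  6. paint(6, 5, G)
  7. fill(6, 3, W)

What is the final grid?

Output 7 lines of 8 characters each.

Answer: WWWWWWWW
WWWWWWWW
WWWWKKWW
WWWWKKWW
WWWWWWWW
WWGWWWWW
WWWWWGWW

Derivation:
After op 1 paint(6,0,B):
YYYYYYYY
YYYYYYYY
YYYYKKYY
YYYYKKYY
YYYYYYYY
YYYYYYYY
BYYYYYYY
After op 2 paint(1,3,Y):
YYYYYYYY
YYYYYYYY
YYYYKKYY
YYYYKKYY
YYYYYYYY
YYYYYYYY
BYYYYYYY
After op 3 paint(5,2,G):
YYYYYYYY
YYYYYYYY
YYYYKKYY
YYYYKKYY
YYYYYYYY
YYGYYYYY
BYYYYYYY
After op 4 fill(0,5,R) [50 cells changed]:
RRRRRRRR
RRRRRRRR
RRRRKKRR
RRRRKKRR
RRRRRRRR
RRGRRRRR
BRRRRRRR
After op 5 fill(4,7,B) [50 cells changed]:
BBBBBBBB
BBBBBBBB
BBBBKKBB
BBBBKKBB
BBBBBBBB
BBGBBBBB
BBBBBBBB
After op 6 paint(6,5,G):
BBBBBBBB
BBBBBBBB
BBBBKKBB
BBBBKKBB
BBBBBBBB
BBGBBBBB
BBBBBGBB
After op 7 fill(6,3,W) [50 cells changed]:
WWWWWWWW
WWWWWWWW
WWWWKKWW
WWWWKKWW
WWWWWWWW
WWGWWWWW
WWWWWGWW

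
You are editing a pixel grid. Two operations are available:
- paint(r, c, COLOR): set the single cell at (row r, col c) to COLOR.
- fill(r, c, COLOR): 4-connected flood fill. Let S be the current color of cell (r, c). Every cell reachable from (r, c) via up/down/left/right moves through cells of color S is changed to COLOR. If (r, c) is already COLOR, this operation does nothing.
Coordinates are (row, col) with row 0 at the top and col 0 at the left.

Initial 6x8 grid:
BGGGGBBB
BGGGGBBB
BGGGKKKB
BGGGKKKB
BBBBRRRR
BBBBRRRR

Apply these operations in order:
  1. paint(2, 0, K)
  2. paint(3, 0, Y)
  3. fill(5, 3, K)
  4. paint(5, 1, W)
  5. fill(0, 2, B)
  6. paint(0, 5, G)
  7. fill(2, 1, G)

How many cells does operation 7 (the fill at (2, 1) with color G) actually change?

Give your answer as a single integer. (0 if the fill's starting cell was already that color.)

Answer: 23

Derivation:
After op 1 paint(2,0,K):
BGGGGBBB
BGGGGBBB
KGGGKKKB
BGGGKKKB
BBBBRRRR
BBBBRRRR
After op 2 paint(3,0,Y):
BGGGGBBB
BGGGGBBB
KGGGKKKB
YGGGKKKB
BBBBRRRR
BBBBRRRR
After op 3 fill(5,3,K) [8 cells changed]:
BGGGGBBB
BGGGGBBB
KGGGKKKB
YGGGKKKB
KKKKRRRR
KKKKRRRR
After op 4 paint(5,1,W):
BGGGGBBB
BGGGGBBB
KGGGKKKB
YGGGKKKB
KKKKRRRR
KWKKRRRR
After op 5 fill(0,2,B) [14 cells changed]:
BBBBBBBB
BBBBBBBB
KBBBKKKB
YBBBKKKB
KKKKRRRR
KWKKRRRR
After op 6 paint(0,5,G):
BBBBBGBB
BBBBBBBB
KBBBKKKB
YBBBKKKB
KKKKRRRR
KWKKRRRR
After op 7 fill(2,1,G) [23 cells changed]:
GGGGGGGG
GGGGGGGG
KGGGKKKG
YGGGKKKG
KKKKRRRR
KWKKRRRR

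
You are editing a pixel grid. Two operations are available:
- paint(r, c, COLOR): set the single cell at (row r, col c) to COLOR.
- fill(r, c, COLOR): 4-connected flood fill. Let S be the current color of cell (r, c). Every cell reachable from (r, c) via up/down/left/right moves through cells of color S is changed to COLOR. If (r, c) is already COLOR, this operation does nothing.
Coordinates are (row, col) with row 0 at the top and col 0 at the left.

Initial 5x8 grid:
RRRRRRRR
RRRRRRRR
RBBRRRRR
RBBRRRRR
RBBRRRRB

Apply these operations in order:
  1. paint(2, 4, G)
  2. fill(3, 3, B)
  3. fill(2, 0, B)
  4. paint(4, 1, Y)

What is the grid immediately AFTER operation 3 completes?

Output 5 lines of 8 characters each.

After op 1 paint(2,4,G):
RRRRRRRR
RRRRRRRR
RBBRGRRR
RBBRRRRR
RBBRRRRB
After op 2 fill(3,3,B) [32 cells changed]:
BBBBBBBB
BBBBBBBB
BBBBGBBB
BBBBBBBB
BBBBBBBB
After op 3 fill(2,0,B) [0 cells changed]:
BBBBBBBB
BBBBBBBB
BBBBGBBB
BBBBBBBB
BBBBBBBB

Answer: BBBBBBBB
BBBBBBBB
BBBBGBBB
BBBBBBBB
BBBBBBBB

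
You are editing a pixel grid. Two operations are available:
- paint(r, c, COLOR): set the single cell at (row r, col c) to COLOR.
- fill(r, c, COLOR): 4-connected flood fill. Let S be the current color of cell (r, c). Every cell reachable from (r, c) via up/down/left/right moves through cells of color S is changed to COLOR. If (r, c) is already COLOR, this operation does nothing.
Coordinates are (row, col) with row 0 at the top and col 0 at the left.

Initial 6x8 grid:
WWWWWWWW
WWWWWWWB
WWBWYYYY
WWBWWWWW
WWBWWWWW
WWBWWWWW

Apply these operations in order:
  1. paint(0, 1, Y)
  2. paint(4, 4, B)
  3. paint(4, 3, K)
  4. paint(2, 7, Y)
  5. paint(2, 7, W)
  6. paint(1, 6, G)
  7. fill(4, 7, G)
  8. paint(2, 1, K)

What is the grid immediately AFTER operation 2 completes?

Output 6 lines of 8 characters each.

After op 1 paint(0,1,Y):
WYWWWWWW
WWWWWWWB
WWBWYYYY
WWBWWWWW
WWBWWWWW
WWBWWWWW
After op 2 paint(4,4,B):
WYWWWWWW
WWWWWWWB
WWBWYYYY
WWBWWWWW
WWBWBWWW
WWBWWWWW

Answer: WYWWWWWW
WWWWWWWB
WWBWYYYY
WWBWWWWW
WWBWBWWW
WWBWWWWW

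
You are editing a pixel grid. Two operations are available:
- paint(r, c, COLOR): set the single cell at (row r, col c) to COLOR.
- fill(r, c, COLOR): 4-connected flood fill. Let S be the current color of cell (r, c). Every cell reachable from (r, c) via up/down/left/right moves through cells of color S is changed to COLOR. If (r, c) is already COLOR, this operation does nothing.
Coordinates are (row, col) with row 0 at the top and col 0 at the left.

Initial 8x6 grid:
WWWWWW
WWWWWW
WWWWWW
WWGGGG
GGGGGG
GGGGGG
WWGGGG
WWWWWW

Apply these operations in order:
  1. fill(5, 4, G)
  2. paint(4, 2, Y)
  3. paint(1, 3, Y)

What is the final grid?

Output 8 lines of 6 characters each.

Answer: WWWWWW
WWWYWW
WWWWWW
WWGGGG
GGYGGG
GGGGGG
WWGGGG
WWWWWW

Derivation:
After op 1 fill(5,4,G) [0 cells changed]:
WWWWWW
WWWWWW
WWWWWW
WWGGGG
GGGGGG
GGGGGG
WWGGGG
WWWWWW
After op 2 paint(4,2,Y):
WWWWWW
WWWWWW
WWWWWW
WWGGGG
GGYGGG
GGGGGG
WWGGGG
WWWWWW
After op 3 paint(1,3,Y):
WWWWWW
WWWYWW
WWWWWW
WWGGGG
GGYGGG
GGGGGG
WWGGGG
WWWWWW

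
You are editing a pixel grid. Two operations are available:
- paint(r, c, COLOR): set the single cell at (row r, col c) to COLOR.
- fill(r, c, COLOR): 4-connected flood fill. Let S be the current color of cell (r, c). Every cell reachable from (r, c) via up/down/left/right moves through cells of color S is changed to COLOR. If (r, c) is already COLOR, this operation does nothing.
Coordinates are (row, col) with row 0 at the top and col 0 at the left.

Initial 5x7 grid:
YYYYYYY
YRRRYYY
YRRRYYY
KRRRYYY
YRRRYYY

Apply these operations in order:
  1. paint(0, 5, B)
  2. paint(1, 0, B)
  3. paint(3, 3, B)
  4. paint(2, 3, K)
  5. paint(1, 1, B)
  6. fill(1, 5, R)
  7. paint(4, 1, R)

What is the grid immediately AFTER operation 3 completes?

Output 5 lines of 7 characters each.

After op 1 paint(0,5,B):
YYYYYBY
YRRRYYY
YRRRYYY
KRRRYYY
YRRRYYY
After op 2 paint(1,0,B):
YYYYYBY
BRRRYYY
YRRRYYY
KRRRYYY
YRRRYYY
After op 3 paint(3,3,B):
YYYYYBY
BRRRYYY
YRRRYYY
KRRBYYY
YRRRYYY

Answer: YYYYYBY
BRRRYYY
YRRRYYY
KRRBYYY
YRRRYYY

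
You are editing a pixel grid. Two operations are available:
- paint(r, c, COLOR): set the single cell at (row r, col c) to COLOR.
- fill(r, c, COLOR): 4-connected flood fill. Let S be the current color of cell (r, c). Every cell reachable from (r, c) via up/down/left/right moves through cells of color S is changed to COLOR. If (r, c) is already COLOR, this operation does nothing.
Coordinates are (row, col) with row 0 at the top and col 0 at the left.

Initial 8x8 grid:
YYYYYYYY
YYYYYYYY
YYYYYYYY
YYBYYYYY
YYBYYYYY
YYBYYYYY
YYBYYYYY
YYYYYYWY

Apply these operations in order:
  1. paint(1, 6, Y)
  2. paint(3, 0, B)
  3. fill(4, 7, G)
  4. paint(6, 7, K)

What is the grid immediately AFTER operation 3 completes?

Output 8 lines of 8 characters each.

Answer: GGGGGGGG
GGGGGGGG
GGGGGGGG
BGBGGGGG
GGBGGGGG
GGBGGGGG
GGBGGGGG
GGGGGGWG

Derivation:
After op 1 paint(1,6,Y):
YYYYYYYY
YYYYYYYY
YYYYYYYY
YYBYYYYY
YYBYYYYY
YYBYYYYY
YYBYYYYY
YYYYYYWY
After op 2 paint(3,0,B):
YYYYYYYY
YYYYYYYY
YYYYYYYY
BYBYYYYY
YYBYYYYY
YYBYYYYY
YYBYYYYY
YYYYYYWY
After op 3 fill(4,7,G) [58 cells changed]:
GGGGGGGG
GGGGGGGG
GGGGGGGG
BGBGGGGG
GGBGGGGG
GGBGGGGG
GGBGGGGG
GGGGGGWG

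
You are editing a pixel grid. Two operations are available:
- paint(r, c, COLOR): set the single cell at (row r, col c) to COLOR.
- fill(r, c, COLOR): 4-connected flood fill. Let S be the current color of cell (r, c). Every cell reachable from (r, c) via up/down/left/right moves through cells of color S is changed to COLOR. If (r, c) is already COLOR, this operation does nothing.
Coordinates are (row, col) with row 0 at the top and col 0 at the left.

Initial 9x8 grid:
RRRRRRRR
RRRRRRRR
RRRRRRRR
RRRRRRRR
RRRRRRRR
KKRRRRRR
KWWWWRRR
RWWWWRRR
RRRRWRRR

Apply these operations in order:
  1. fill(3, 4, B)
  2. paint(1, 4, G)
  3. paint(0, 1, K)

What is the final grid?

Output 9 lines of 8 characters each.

Answer: BKBBBBBB
BBBBGBBB
BBBBBBBB
BBBBBBBB
BBBBBBBB
KKBBBBBB
KWWWWBBB
RWWWWBBB
RRRRWBBB

Derivation:
After op 1 fill(3,4,B) [55 cells changed]:
BBBBBBBB
BBBBBBBB
BBBBBBBB
BBBBBBBB
BBBBBBBB
KKBBBBBB
KWWWWBBB
RWWWWBBB
RRRRWBBB
After op 2 paint(1,4,G):
BBBBBBBB
BBBBGBBB
BBBBBBBB
BBBBBBBB
BBBBBBBB
KKBBBBBB
KWWWWBBB
RWWWWBBB
RRRRWBBB
After op 3 paint(0,1,K):
BKBBBBBB
BBBBGBBB
BBBBBBBB
BBBBBBBB
BBBBBBBB
KKBBBBBB
KWWWWBBB
RWWWWBBB
RRRRWBBB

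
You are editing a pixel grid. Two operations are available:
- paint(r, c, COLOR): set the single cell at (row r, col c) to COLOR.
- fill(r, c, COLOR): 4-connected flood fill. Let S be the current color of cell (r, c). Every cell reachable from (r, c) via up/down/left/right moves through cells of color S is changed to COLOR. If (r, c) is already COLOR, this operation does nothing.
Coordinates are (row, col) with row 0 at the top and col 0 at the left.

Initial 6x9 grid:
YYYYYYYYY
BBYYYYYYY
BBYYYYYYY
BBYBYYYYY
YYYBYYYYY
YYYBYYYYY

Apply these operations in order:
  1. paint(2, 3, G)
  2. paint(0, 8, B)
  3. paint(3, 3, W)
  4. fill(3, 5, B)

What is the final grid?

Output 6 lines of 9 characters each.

After op 1 paint(2,3,G):
YYYYYYYYY
BBYYYYYYY
BBYGYYYYY
BBYBYYYYY
YYYBYYYYY
YYYBYYYYY
After op 2 paint(0,8,B):
YYYYYYYYB
BBYYYYYYY
BBYGYYYYY
BBYBYYYYY
YYYBYYYYY
YYYBYYYYY
After op 3 paint(3,3,W):
YYYYYYYYB
BBYYYYYYY
BBYGYYYYY
BBYWYYYYY
YYYBYYYYY
YYYBYYYYY
After op 4 fill(3,5,B) [43 cells changed]:
BBBBBBBBB
BBBBBBBBB
BBBGBBBBB
BBBWBBBBB
BBBBBBBBB
BBBBBBBBB

Answer: BBBBBBBBB
BBBBBBBBB
BBBGBBBBB
BBBWBBBBB
BBBBBBBBB
BBBBBBBBB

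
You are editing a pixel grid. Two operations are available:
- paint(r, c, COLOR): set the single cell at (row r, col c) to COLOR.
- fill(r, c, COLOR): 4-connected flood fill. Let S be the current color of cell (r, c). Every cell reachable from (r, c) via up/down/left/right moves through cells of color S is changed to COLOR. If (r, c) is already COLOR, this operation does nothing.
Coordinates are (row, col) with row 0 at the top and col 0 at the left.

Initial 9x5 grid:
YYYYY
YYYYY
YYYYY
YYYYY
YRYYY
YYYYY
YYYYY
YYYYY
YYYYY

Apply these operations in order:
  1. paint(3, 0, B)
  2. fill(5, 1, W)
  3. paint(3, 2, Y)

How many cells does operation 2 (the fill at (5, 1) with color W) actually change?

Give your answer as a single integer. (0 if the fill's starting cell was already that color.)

Answer: 43

Derivation:
After op 1 paint(3,0,B):
YYYYY
YYYYY
YYYYY
BYYYY
YRYYY
YYYYY
YYYYY
YYYYY
YYYYY
After op 2 fill(5,1,W) [43 cells changed]:
WWWWW
WWWWW
WWWWW
BWWWW
WRWWW
WWWWW
WWWWW
WWWWW
WWWWW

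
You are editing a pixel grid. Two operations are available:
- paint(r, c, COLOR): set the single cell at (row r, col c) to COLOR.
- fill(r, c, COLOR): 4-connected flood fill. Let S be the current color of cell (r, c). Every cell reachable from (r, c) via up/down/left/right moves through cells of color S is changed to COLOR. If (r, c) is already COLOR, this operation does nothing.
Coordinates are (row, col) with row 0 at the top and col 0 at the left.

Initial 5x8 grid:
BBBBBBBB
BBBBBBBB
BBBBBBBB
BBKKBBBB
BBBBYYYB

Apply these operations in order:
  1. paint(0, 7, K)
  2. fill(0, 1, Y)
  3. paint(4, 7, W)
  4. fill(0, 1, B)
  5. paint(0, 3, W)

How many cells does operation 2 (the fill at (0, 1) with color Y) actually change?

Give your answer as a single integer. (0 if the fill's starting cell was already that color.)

After op 1 paint(0,7,K):
BBBBBBBK
BBBBBBBB
BBBBBBBB
BBKKBBBB
BBBBYYYB
After op 2 fill(0,1,Y) [34 cells changed]:
YYYYYYYK
YYYYYYYY
YYYYYYYY
YYKKYYYY
YYYYYYYY

Answer: 34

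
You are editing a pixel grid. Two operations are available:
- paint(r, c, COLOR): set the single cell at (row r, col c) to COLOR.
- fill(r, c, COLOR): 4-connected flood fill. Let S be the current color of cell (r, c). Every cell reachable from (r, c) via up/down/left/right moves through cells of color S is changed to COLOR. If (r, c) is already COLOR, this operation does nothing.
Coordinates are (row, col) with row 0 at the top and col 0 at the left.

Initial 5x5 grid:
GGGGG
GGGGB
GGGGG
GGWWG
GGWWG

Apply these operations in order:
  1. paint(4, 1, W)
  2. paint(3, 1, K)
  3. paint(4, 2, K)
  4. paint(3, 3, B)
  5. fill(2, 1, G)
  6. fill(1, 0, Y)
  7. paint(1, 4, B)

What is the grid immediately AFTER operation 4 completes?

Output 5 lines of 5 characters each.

Answer: GGGGG
GGGGB
GGGGG
GKWBG
GWKWG

Derivation:
After op 1 paint(4,1,W):
GGGGG
GGGGB
GGGGG
GGWWG
GWWWG
After op 2 paint(3,1,K):
GGGGG
GGGGB
GGGGG
GKWWG
GWWWG
After op 3 paint(4,2,K):
GGGGG
GGGGB
GGGGG
GKWWG
GWKWG
After op 4 paint(3,3,B):
GGGGG
GGGGB
GGGGG
GKWBG
GWKWG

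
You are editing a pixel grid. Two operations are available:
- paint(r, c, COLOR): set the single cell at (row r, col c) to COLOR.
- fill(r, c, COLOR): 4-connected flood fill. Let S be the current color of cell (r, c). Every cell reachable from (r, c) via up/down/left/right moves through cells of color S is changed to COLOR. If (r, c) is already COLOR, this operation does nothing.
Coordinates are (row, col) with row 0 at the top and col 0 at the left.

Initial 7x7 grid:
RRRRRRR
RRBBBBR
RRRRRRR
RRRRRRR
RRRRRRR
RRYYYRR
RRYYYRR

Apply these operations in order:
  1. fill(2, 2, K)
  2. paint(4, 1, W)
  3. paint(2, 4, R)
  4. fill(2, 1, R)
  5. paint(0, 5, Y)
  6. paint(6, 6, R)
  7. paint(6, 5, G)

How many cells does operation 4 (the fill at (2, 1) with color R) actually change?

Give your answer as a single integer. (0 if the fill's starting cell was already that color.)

Answer: 37

Derivation:
After op 1 fill(2,2,K) [39 cells changed]:
KKKKKKK
KKBBBBK
KKKKKKK
KKKKKKK
KKKKKKK
KKYYYKK
KKYYYKK
After op 2 paint(4,1,W):
KKKKKKK
KKBBBBK
KKKKKKK
KKKKKKK
KWKKKKK
KKYYYKK
KKYYYKK
After op 3 paint(2,4,R):
KKKKKKK
KKBBBBK
KKKKRKK
KKKKKKK
KWKKKKK
KKYYYKK
KKYYYKK
After op 4 fill(2,1,R) [37 cells changed]:
RRRRRRR
RRBBBBR
RRRRRRR
RRRRRRR
RWRRRRR
RRYYYRR
RRYYYRR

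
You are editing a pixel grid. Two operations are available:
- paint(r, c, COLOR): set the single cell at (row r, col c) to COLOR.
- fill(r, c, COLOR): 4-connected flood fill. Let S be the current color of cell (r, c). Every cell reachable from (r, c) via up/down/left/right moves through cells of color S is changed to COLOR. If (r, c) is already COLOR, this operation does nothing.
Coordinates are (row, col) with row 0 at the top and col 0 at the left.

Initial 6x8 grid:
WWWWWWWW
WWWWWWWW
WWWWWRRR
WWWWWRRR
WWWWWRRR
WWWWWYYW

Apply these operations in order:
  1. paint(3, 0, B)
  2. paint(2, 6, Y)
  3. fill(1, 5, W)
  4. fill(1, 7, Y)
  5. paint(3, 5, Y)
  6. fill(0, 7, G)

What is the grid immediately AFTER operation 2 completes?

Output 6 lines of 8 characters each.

After op 1 paint(3,0,B):
WWWWWWWW
WWWWWWWW
WWWWWRRR
BWWWWRRR
WWWWWRRR
WWWWWYYW
After op 2 paint(2,6,Y):
WWWWWWWW
WWWWWWWW
WWWWWRYR
BWWWWRRR
WWWWWRRR
WWWWWYYW

Answer: WWWWWWWW
WWWWWWWW
WWWWWRYR
BWWWWRRR
WWWWWRRR
WWWWWYYW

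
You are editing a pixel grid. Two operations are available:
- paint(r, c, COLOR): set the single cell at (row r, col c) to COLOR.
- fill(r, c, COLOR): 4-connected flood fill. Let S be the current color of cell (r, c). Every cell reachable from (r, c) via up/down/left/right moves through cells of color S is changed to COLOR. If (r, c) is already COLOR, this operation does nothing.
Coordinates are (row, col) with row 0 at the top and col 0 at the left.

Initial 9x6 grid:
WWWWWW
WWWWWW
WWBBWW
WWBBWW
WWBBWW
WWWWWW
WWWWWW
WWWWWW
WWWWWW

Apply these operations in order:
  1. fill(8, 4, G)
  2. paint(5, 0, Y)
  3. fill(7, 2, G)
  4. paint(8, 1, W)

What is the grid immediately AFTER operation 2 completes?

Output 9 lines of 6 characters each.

Answer: GGGGGG
GGGGGG
GGBBGG
GGBBGG
GGBBGG
YGGGGG
GGGGGG
GGGGGG
GGGGGG

Derivation:
After op 1 fill(8,4,G) [48 cells changed]:
GGGGGG
GGGGGG
GGBBGG
GGBBGG
GGBBGG
GGGGGG
GGGGGG
GGGGGG
GGGGGG
After op 2 paint(5,0,Y):
GGGGGG
GGGGGG
GGBBGG
GGBBGG
GGBBGG
YGGGGG
GGGGGG
GGGGGG
GGGGGG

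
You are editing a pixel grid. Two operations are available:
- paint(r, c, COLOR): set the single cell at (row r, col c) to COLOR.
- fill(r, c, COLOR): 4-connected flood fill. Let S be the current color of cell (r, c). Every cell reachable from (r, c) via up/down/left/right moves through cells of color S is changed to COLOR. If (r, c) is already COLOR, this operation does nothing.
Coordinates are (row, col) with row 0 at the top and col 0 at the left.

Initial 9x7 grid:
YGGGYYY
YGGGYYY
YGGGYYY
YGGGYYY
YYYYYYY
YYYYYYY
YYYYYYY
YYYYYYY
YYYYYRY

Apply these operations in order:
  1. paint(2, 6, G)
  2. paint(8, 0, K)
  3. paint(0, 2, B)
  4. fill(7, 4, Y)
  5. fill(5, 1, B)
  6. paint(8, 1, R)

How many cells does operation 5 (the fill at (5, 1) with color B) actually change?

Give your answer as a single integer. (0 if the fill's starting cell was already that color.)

Answer: 48

Derivation:
After op 1 paint(2,6,G):
YGGGYYY
YGGGYYY
YGGGYYG
YGGGYYY
YYYYYYY
YYYYYYY
YYYYYYY
YYYYYYY
YYYYYRY
After op 2 paint(8,0,K):
YGGGYYY
YGGGYYY
YGGGYYG
YGGGYYY
YYYYYYY
YYYYYYY
YYYYYYY
YYYYYYY
KYYYYRY
After op 3 paint(0,2,B):
YGBGYYY
YGGGYYY
YGGGYYG
YGGGYYY
YYYYYYY
YYYYYYY
YYYYYYY
YYYYYYY
KYYYYRY
After op 4 fill(7,4,Y) [0 cells changed]:
YGBGYYY
YGGGYYY
YGGGYYG
YGGGYYY
YYYYYYY
YYYYYYY
YYYYYYY
YYYYYYY
KYYYYRY
After op 5 fill(5,1,B) [48 cells changed]:
BGBGBBB
BGGGBBB
BGGGBBG
BGGGBBB
BBBBBBB
BBBBBBB
BBBBBBB
BBBBBBB
KBBBBRB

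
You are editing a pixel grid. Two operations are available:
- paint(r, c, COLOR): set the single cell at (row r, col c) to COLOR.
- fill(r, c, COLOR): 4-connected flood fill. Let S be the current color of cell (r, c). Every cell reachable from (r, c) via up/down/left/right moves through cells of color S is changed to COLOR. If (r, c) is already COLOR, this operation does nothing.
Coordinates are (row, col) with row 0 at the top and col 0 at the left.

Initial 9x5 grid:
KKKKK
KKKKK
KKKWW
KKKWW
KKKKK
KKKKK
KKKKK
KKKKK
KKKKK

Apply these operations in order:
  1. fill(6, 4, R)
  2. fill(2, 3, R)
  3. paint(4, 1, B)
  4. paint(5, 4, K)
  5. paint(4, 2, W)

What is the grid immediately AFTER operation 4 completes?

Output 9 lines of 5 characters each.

Answer: RRRRR
RRRRR
RRRRR
RRRRR
RBRRR
RRRRK
RRRRR
RRRRR
RRRRR

Derivation:
After op 1 fill(6,4,R) [41 cells changed]:
RRRRR
RRRRR
RRRWW
RRRWW
RRRRR
RRRRR
RRRRR
RRRRR
RRRRR
After op 2 fill(2,3,R) [4 cells changed]:
RRRRR
RRRRR
RRRRR
RRRRR
RRRRR
RRRRR
RRRRR
RRRRR
RRRRR
After op 3 paint(4,1,B):
RRRRR
RRRRR
RRRRR
RRRRR
RBRRR
RRRRR
RRRRR
RRRRR
RRRRR
After op 4 paint(5,4,K):
RRRRR
RRRRR
RRRRR
RRRRR
RBRRR
RRRRK
RRRRR
RRRRR
RRRRR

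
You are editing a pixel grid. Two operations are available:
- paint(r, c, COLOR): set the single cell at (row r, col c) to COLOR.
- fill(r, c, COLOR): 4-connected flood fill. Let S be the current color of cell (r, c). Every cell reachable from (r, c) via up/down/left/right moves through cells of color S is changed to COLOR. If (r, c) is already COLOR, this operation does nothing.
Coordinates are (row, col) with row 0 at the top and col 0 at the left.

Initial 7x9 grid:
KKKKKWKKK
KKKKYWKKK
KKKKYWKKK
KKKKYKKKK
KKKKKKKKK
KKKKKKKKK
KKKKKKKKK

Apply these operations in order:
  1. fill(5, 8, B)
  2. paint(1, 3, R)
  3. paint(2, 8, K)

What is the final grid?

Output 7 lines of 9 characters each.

After op 1 fill(5,8,B) [57 cells changed]:
BBBBBWBBB
BBBBYWBBB
BBBBYWBBB
BBBBYBBBB
BBBBBBBBB
BBBBBBBBB
BBBBBBBBB
After op 2 paint(1,3,R):
BBBBBWBBB
BBBRYWBBB
BBBBYWBBB
BBBBYBBBB
BBBBBBBBB
BBBBBBBBB
BBBBBBBBB
After op 3 paint(2,8,K):
BBBBBWBBB
BBBRYWBBB
BBBBYWBBK
BBBBYBBBB
BBBBBBBBB
BBBBBBBBB
BBBBBBBBB

Answer: BBBBBWBBB
BBBRYWBBB
BBBBYWBBK
BBBBYBBBB
BBBBBBBBB
BBBBBBBBB
BBBBBBBBB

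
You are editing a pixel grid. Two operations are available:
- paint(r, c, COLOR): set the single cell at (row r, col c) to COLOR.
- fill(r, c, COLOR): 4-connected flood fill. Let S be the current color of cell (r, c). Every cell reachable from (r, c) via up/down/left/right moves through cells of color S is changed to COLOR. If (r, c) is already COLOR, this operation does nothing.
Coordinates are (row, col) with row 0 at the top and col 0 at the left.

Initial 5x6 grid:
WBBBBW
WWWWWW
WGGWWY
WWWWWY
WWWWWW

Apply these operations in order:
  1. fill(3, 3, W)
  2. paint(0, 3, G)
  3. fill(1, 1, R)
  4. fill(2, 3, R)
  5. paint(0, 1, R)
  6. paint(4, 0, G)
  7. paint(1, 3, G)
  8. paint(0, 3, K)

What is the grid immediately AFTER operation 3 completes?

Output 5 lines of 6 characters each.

After op 1 fill(3,3,W) [0 cells changed]:
WBBBBW
WWWWWW
WGGWWY
WWWWWY
WWWWWW
After op 2 paint(0,3,G):
WBBGBW
WWWWWW
WGGWWY
WWWWWY
WWWWWW
After op 3 fill(1,1,R) [22 cells changed]:
RBBGBR
RRRRRR
RGGRRY
RRRRRY
RRRRRR

Answer: RBBGBR
RRRRRR
RGGRRY
RRRRRY
RRRRRR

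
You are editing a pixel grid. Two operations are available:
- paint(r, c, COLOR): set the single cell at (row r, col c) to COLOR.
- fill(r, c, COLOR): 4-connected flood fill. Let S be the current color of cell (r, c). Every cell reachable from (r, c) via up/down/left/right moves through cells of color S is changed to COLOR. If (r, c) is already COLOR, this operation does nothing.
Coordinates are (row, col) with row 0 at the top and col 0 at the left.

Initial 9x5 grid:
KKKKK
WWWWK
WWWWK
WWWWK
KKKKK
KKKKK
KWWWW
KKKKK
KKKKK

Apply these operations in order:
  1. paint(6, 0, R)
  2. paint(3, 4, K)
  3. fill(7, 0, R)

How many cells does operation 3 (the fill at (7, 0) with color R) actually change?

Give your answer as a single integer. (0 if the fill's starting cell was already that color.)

Answer: 10

Derivation:
After op 1 paint(6,0,R):
KKKKK
WWWWK
WWWWK
WWWWK
KKKKK
KKKKK
RWWWW
KKKKK
KKKKK
After op 2 paint(3,4,K):
KKKKK
WWWWK
WWWWK
WWWWK
KKKKK
KKKKK
RWWWW
KKKKK
KKKKK
After op 3 fill(7,0,R) [10 cells changed]:
KKKKK
WWWWK
WWWWK
WWWWK
KKKKK
KKKKK
RWWWW
RRRRR
RRRRR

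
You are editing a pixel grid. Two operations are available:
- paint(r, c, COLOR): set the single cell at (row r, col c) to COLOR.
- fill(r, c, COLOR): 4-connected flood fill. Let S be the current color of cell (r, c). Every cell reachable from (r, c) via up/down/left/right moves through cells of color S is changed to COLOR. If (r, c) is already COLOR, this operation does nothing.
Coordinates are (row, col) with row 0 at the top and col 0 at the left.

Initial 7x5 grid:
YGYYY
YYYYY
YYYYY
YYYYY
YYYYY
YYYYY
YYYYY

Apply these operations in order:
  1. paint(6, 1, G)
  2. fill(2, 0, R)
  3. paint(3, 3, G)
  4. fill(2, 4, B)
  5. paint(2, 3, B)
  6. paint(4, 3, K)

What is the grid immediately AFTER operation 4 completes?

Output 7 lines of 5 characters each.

Answer: BGBBB
BBBBB
BBBBB
BBBGB
BBBBB
BBBBB
BGBBB

Derivation:
After op 1 paint(6,1,G):
YGYYY
YYYYY
YYYYY
YYYYY
YYYYY
YYYYY
YGYYY
After op 2 fill(2,0,R) [33 cells changed]:
RGRRR
RRRRR
RRRRR
RRRRR
RRRRR
RRRRR
RGRRR
After op 3 paint(3,3,G):
RGRRR
RRRRR
RRRRR
RRRGR
RRRRR
RRRRR
RGRRR
After op 4 fill(2,4,B) [32 cells changed]:
BGBBB
BBBBB
BBBBB
BBBGB
BBBBB
BBBBB
BGBBB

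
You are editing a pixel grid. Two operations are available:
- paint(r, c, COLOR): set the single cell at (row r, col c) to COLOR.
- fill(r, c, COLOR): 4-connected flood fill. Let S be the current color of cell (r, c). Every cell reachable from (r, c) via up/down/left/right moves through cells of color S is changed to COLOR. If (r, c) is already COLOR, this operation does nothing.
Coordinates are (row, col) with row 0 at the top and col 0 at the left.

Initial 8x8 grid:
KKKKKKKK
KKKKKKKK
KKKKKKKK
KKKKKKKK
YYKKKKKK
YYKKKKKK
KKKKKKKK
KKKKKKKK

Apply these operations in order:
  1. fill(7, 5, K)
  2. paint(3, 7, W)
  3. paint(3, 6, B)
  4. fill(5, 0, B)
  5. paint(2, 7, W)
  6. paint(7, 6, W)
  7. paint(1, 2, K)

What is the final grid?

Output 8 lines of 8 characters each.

Answer: KKKKKKKK
KKKKKKKK
KKKKKKKW
KKKKKKBW
BBKKKKKK
BBKKKKKK
KKKKKKKK
KKKKKKWK

Derivation:
After op 1 fill(7,5,K) [0 cells changed]:
KKKKKKKK
KKKKKKKK
KKKKKKKK
KKKKKKKK
YYKKKKKK
YYKKKKKK
KKKKKKKK
KKKKKKKK
After op 2 paint(3,7,W):
KKKKKKKK
KKKKKKKK
KKKKKKKK
KKKKKKKW
YYKKKKKK
YYKKKKKK
KKKKKKKK
KKKKKKKK
After op 3 paint(3,6,B):
KKKKKKKK
KKKKKKKK
KKKKKKKK
KKKKKKBW
YYKKKKKK
YYKKKKKK
KKKKKKKK
KKKKKKKK
After op 4 fill(5,0,B) [4 cells changed]:
KKKKKKKK
KKKKKKKK
KKKKKKKK
KKKKKKBW
BBKKKKKK
BBKKKKKK
KKKKKKKK
KKKKKKKK
After op 5 paint(2,7,W):
KKKKKKKK
KKKKKKKK
KKKKKKKW
KKKKKKBW
BBKKKKKK
BBKKKKKK
KKKKKKKK
KKKKKKKK
After op 6 paint(7,6,W):
KKKKKKKK
KKKKKKKK
KKKKKKKW
KKKKKKBW
BBKKKKKK
BBKKKKKK
KKKKKKKK
KKKKKKWK
After op 7 paint(1,2,K):
KKKKKKKK
KKKKKKKK
KKKKKKKW
KKKKKKBW
BBKKKKKK
BBKKKKKK
KKKKKKKK
KKKKKKWK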